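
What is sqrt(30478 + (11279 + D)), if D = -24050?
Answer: sqrt(17707) ≈ 133.07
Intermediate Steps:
sqrt(30478 + (11279 + D)) = sqrt(30478 + (11279 - 24050)) = sqrt(30478 - 12771) = sqrt(17707)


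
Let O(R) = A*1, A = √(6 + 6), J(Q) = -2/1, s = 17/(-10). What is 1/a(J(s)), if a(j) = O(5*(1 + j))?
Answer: √3/6 ≈ 0.28868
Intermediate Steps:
s = -17/10 (s = 17*(-⅒) = -17/10 ≈ -1.7000)
J(Q) = -2 (J(Q) = -2*1 = -2)
A = 2*√3 (A = √12 = 2*√3 ≈ 3.4641)
O(R) = 2*√3 (O(R) = (2*√3)*1 = 2*√3)
a(j) = 2*√3
1/a(J(s)) = 1/(2*√3) = √3/6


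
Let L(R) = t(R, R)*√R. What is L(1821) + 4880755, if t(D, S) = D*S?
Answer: 4880755 + 3316041*√1821 ≈ 1.4639e+8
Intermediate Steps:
L(R) = R^(5/2) (L(R) = (R*R)*√R = R²*√R = R^(5/2))
L(1821) + 4880755 = 1821^(5/2) + 4880755 = 3316041*√1821 + 4880755 = 4880755 + 3316041*√1821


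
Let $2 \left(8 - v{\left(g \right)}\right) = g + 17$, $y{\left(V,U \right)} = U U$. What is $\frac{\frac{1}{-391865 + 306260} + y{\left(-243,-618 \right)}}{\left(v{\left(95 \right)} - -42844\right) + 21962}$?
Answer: $\frac{32694604019}{5543608590} \approx 5.8977$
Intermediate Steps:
$y{\left(V,U \right)} = U^{2}$
$v{\left(g \right)} = - \frac{1}{2} - \frac{g}{2}$ ($v{\left(g \right)} = 8 - \frac{g + 17}{2} = 8 - \frac{17 + g}{2} = 8 - \left(\frac{17}{2} + \frac{g}{2}\right) = - \frac{1}{2} - \frac{g}{2}$)
$\frac{\frac{1}{-391865 + 306260} + y{\left(-243,-618 \right)}}{\left(v{\left(95 \right)} - -42844\right) + 21962} = \frac{\frac{1}{-391865 + 306260} + \left(-618\right)^{2}}{\left(\left(- \frac{1}{2} - \frac{95}{2}\right) - -42844\right) + 21962} = \frac{\frac{1}{-85605} + 381924}{\left(\left(- \frac{1}{2} - \frac{95}{2}\right) + 42844\right) + 21962} = \frac{- \frac{1}{85605} + 381924}{\left(-48 + 42844\right) + 21962} = \frac{32694604019}{85605 \left(42796 + 21962\right)} = \frac{32694604019}{85605 \cdot 64758} = \frac{32694604019}{85605} \cdot \frac{1}{64758} = \frac{32694604019}{5543608590}$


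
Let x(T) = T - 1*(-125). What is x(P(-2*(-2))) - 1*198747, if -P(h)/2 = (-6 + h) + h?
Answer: -198626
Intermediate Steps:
P(h) = 12 - 4*h (P(h) = -2*((-6 + h) + h) = -2*(-6 + 2*h) = 12 - 4*h)
x(T) = 125 + T (x(T) = T + 125 = 125 + T)
x(P(-2*(-2))) - 1*198747 = (125 + (12 - (-8)*(-2))) - 1*198747 = (125 + (12 - 4*4)) - 198747 = (125 + (12 - 16)) - 198747 = (125 - 4) - 198747 = 121 - 198747 = -198626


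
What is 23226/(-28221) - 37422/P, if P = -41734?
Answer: 187819/2549297 ≈ 0.073675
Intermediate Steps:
23226/(-28221) - 37422/P = 23226/(-28221) - 37422/(-41734) = 23226*(-1/28221) - 37422*(-1/41734) = -7742/9407 + 243/271 = 187819/2549297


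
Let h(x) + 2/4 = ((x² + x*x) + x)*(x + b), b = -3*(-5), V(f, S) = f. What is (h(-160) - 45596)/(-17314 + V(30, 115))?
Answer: 14892793/34568 ≈ 430.83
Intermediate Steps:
b = 15
h(x) = -½ + (15 + x)*(x + 2*x²) (h(x) = -½ + ((x² + x*x) + x)*(x + 15) = -½ + ((x² + x²) + x)*(15 + x) = -½ + (2*x² + x)*(15 + x) = -½ + (x + 2*x²)*(15 + x) = -½ + (15 + x)*(x + 2*x²))
(h(-160) - 45596)/(-17314 + V(30, 115)) = ((-½ + 2*(-160)³ + 15*(-160) + 31*(-160)²) - 45596)/(-17314 + 30) = ((-½ + 2*(-4096000) - 2400 + 31*25600) - 45596)/(-17284) = ((-½ - 8192000 - 2400 + 793600) - 45596)*(-1/17284) = (-14801601/2 - 45596)*(-1/17284) = -14892793/2*(-1/17284) = 14892793/34568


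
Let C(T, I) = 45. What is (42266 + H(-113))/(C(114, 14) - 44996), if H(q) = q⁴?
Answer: -163089627/44951 ≈ -3628.2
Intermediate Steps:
(42266 + H(-113))/(C(114, 14) - 44996) = (42266 + (-113)⁴)/(45 - 44996) = (42266 + 163047361)/(-44951) = 163089627*(-1/44951) = -163089627/44951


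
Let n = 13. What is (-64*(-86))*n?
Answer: 71552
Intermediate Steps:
(-64*(-86))*n = -64*(-86)*13 = 5504*13 = 71552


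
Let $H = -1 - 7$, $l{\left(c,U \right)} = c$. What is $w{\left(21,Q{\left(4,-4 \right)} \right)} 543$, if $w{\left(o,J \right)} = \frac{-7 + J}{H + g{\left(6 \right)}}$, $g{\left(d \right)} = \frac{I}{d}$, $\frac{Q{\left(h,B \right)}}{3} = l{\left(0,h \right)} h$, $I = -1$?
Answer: $\frac{3258}{7} \approx 465.43$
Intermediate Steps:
$Q{\left(h,B \right)} = 0$ ($Q{\left(h,B \right)} = 3 \cdot 0 h = 3 \cdot 0 = 0$)
$H = -8$ ($H = -1 - 7 = -8$)
$g{\left(d \right)} = - \frac{1}{d}$
$w{\left(o,J \right)} = \frac{6}{7} - \frac{6 J}{49}$ ($w{\left(o,J \right)} = \frac{-7 + J}{-8 - \frac{1}{6}} = \frac{-7 + J}{- \frac{49}{6}} = \left(-7 + J\right) \left(- \frac{6}{49}\right) = \frac{6}{7} - \frac{6 J}{49}$)
$w{\left(21,Q{\left(4,-4 \right)} \right)} 543 = \left(\frac{6}{7} - 0\right) 543 = \left(\frac{6}{7} + 0\right) 543 = \frac{6}{7} \cdot 543 = \frac{3258}{7}$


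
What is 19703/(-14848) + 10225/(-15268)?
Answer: -113161551/56674816 ≈ -1.9967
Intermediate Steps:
19703/(-14848) + 10225/(-15268) = 19703*(-1/14848) + 10225*(-1/15268) = -19703/14848 - 10225/15268 = -113161551/56674816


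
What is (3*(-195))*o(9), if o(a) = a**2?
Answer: -47385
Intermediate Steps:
(3*(-195))*o(9) = (3*(-195))*9**2 = -585*81 = -47385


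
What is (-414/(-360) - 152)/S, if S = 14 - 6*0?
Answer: -431/40 ≈ -10.775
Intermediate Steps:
S = 14 (S = 14 + 0 = 14)
(-414/(-360) - 152)/S = (-414/(-360) - 152)/14 = (-414*(-1/360) - 152)*(1/14) = (23/20 - 152)*(1/14) = -3017/20*1/14 = -431/40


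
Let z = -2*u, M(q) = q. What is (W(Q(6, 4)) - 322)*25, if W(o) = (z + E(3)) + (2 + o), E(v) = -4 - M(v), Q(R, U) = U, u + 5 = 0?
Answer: -7825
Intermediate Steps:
u = -5 (u = -5 + 0 = -5)
E(v) = -4 - v
z = 10 (z = -2*(-5) = 10)
W(o) = 5 + o (W(o) = (10 + (-4 - 1*3)) + (2 + o) = (10 + (-4 - 3)) + (2 + o) = (10 - 7) + (2 + o) = 3 + (2 + o) = 5 + o)
(W(Q(6, 4)) - 322)*25 = ((5 + 4) - 322)*25 = (9 - 322)*25 = -313*25 = -7825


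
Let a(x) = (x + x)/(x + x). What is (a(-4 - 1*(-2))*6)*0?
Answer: 0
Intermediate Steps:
a(x) = 1 (a(x) = (2*x)/((2*x)) = (2*x)*(1/(2*x)) = 1)
(a(-4 - 1*(-2))*6)*0 = (1*6)*0 = 6*0 = 0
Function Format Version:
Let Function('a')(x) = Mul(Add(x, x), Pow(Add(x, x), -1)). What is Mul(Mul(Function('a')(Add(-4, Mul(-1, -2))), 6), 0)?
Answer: 0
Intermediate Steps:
Function('a')(x) = 1 (Function('a')(x) = Mul(Mul(2, x), Pow(Mul(2, x), -1)) = Mul(Mul(2, x), Mul(Rational(1, 2), Pow(x, -1))) = 1)
Mul(Mul(Function('a')(Add(-4, Mul(-1, -2))), 6), 0) = Mul(Mul(1, 6), 0) = Mul(6, 0) = 0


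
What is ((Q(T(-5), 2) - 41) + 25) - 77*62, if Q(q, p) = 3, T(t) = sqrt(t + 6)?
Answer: -4787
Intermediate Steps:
T(t) = sqrt(6 + t)
((Q(T(-5), 2) - 41) + 25) - 77*62 = ((3 - 41) + 25) - 77*62 = (-38 + 25) - 4774 = -13 - 4774 = -4787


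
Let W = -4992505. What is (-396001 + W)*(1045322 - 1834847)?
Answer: 4254360199650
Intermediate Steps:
(-396001 + W)*(1045322 - 1834847) = (-396001 - 4992505)*(1045322 - 1834847) = -5388506*(-789525) = 4254360199650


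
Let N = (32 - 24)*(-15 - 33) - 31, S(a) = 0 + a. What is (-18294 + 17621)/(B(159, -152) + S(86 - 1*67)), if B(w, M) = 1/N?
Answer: -279295/7884 ≈ -35.426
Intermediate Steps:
S(a) = a
N = -415 (N = 8*(-48) - 31 = -384 - 31 = -415)
B(w, M) = -1/415 (B(w, M) = 1/(-415) = -1/415)
(-18294 + 17621)/(B(159, -152) + S(86 - 1*67)) = (-18294 + 17621)/(-1/415 + (86 - 1*67)) = -673/(-1/415 + (86 - 67)) = -673/(-1/415 + 19) = -673/7884/415 = -673*415/7884 = -279295/7884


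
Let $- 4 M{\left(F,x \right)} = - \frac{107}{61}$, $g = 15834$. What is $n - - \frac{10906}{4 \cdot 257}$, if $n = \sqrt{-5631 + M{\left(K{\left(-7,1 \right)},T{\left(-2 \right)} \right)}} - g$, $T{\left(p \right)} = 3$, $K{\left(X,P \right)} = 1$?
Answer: $- \frac{8133223}{514} + \frac{i \sqrt{83805277}}{122} \approx -15823.0 + 75.037 i$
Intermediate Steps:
$M{\left(F,x \right)} = \frac{107}{244}$ ($M{\left(F,x \right)} = - \frac{\left(-107\right) \frac{1}{61}}{4} = \left(- \frac{1}{4}\right) \left(- \frac{107}{61}\right) = \frac{107}{244}$)
$n = -15834 + \frac{i \sqrt{83805277}}{122}$ ($n = \sqrt{-5631 + \frac{107}{244}} - 15834 = \sqrt{- \frac{1373857}{244}} - 15834 = \frac{i \sqrt{83805277}}{122} - 15834 = -15834 + \frac{i \sqrt{83805277}}{122} \approx -15834.0 + 75.037 i$)
$n - - \frac{10906}{4 \cdot 257} = \left(-15834 + \frac{i \sqrt{83805277}}{122}\right) - - \frac{10906}{4 \cdot 257} = \left(-15834 + \frac{i \sqrt{83805277}}{122}\right) - - \frac{10906}{1028} = \left(-15834 + \frac{i \sqrt{83805277}}{122}\right) - \left(-10906\right) \frac{1}{1028} = \left(-15834 + \frac{i \sqrt{83805277}}{122}\right) - - \frac{5453}{514} = \left(-15834 + \frac{i \sqrt{83805277}}{122}\right) + \frac{5453}{514} = - \frac{8133223}{514} + \frac{i \sqrt{83805277}}{122}$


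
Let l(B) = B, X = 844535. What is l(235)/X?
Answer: 47/168907 ≈ 0.00027826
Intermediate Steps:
l(235)/X = 235/844535 = 235*(1/844535) = 47/168907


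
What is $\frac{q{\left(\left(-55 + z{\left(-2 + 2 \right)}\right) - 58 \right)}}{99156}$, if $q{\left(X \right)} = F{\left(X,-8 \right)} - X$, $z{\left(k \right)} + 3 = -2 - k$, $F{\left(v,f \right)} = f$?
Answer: $\frac{55}{49578} \approx 0.0011094$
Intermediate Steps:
$z{\left(k \right)} = -5 - k$ ($z{\left(k \right)} = -3 - \left(2 + k\right) = -5 - k$)
$q{\left(X \right)} = -8 - X$
$\frac{q{\left(\left(-55 + z{\left(-2 + 2 \right)}\right) - 58 \right)}}{99156} = \frac{-8 - \left(\left(-55 - 5\right) - 58\right)}{99156} = \left(-8 - \left(\left(-55 - 5\right) - 58\right)\right) \frac{1}{99156} = \left(-8 - \left(-60 - 58\right)\right) \frac{1}{99156} = \left(-8 - -118\right) \frac{1}{99156} = \left(-8 + 118\right) \frac{1}{99156} = 110 \cdot \frac{1}{99156} = \frac{55}{49578}$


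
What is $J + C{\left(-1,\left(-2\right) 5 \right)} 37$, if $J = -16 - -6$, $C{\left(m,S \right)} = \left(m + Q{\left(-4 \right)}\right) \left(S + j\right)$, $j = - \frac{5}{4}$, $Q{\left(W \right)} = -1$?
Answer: $\frac{1645}{2} \approx 822.5$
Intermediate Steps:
$j = - \frac{5}{4}$ ($j = \left(-5\right) \frac{1}{4} = - \frac{5}{4} \approx -1.25$)
$C{\left(m,S \right)} = \left(-1 + m\right) \left(- \frac{5}{4} + S\right)$ ($C{\left(m,S \right)} = \left(m - 1\right) \left(S - \frac{5}{4}\right) = \left(-1 + m\right) \left(- \frac{5}{4} + S\right)$)
$J = -10$ ($J = -16 + 6 = -10$)
$J + C{\left(-1,\left(-2\right) 5 \right)} 37 = -10 + \left(\frac{5}{4} - \left(-2\right) 5 - - \frac{5}{4} + \left(-2\right) 5 \left(-1\right)\right) 37 = -10 + \left(\frac{5}{4} - -10 + \frac{5}{4} - -10\right) 37 = -10 + \left(\frac{5}{4} + 10 + \frac{5}{4} + 10\right) 37 = -10 + \frac{45}{2} \cdot 37 = -10 + \frac{1665}{2} = \frac{1645}{2}$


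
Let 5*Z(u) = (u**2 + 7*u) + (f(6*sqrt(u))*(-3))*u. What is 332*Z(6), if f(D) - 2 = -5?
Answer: 43824/5 ≈ 8764.8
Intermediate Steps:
f(D) = -3 (f(D) = 2 - 5 = -3)
Z(u) = u**2/5 + 16*u/5 (Z(u) = ((u**2 + 7*u) + (-3*(-3))*u)/5 = ((u**2 + 7*u) + 9*u)/5 = (u**2 + 16*u)/5 = u**2/5 + 16*u/5)
332*Z(6) = 332*((1/5)*6*(16 + 6)) = 332*((1/5)*6*22) = 332*(132/5) = 43824/5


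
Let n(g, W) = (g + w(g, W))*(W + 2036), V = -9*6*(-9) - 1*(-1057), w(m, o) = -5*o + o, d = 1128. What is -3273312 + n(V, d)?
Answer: -12667228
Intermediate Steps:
w(m, o) = -4*o
V = 1543 (V = -54*(-9) + 1057 = 486 + 1057 = 1543)
n(g, W) = (2036 + W)*(g - 4*W) (n(g, W) = (g - 4*W)*(W + 2036) = (g - 4*W)*(2036 + W) = (2036 + W)*(g - 4*W))
-3273312 + n(V, d) = -3273312 + (-8144*1128 - 4*1128² + 2036*1543 + 1128*1543) = -3273312 + (-9186432 - 4*1272384 + 3141548 + 1740504) = -3273312 + (-9186432 - 5089536 + 3141548 + 1740504) = -3273312 - 9393916 = -12667228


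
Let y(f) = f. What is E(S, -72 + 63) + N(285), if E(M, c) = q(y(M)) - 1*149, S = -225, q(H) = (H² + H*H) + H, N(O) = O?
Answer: 101161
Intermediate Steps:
q(H) = H + 2*H² (q(H) = (H² + H²) + H = 2*H² + H = H + 2*H²)
E(M, c) = -149 + M*(1 + 2*M) (E(M, c) = M*(1 + 2*M) - 1*149 = M*(1 + 2*M) - 149 = -149 + M*(1 + 2*M))
E(S, -72 + 63) + N(285) = (-149 - 225*(1 + 2*(-225))) + 285 = (-149 - 225*(1 - 450)) + 285 = (-149 - 225*(-449)) + 285 = (-149 + 101025) + 285 = 100876 + 285 = 101161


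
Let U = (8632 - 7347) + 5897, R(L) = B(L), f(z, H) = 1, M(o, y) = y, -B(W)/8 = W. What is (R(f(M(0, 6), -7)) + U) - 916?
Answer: 6258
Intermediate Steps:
B(W) = -8*W
R(L) = -8*L
U = 7182 (U = 1285 + 5897 = 7182)
(R(f(M(0, 6), -7)) + U) - 916 = (-8*1 + 7182) - 916 = (-8 + 7182) - 916 = 7174 - 916 = 6258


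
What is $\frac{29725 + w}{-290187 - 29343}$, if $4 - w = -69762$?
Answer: $- \frac{99491}{319530} \approx -0.31137$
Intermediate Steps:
$w = 69766$ ($w = 4 - -69762 = 4 + 69762 = 69766$)
$\frac{29725 + w}{-290187 - 29343} = \frac{29725 + 69766}{-290187 - 29343} = \frac{99491}{-319530} = 99491 \left(- \frac{1}{319530}\right) = - \frac{99491}{319530}$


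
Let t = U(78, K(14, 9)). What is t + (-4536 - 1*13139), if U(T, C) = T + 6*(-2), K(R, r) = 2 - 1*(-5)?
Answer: -17609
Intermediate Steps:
K(R, r) = 7 (K(R, r) = 2 + 5 = 7)
U(T, C) = -12 + T (U(T, C) = T - 12 = -12 + T)
t = 66 (t = -12 + 78 = 66)
t + (-4536 - 1*13139) = 66 + (-4536 - 1*13139) = 66 + (-4536 - 13139) = 66 - 17675 = -17609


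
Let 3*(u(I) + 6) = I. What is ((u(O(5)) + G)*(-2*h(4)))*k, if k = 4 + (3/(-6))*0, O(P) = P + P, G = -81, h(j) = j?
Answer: 8032/3 ≈ 2677.3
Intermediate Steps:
O(P) = 2*P
u(I) = -6 + I/3
k = 4 (k = 4 + (3*(-⅙))*0 = 4 - ½*0 = 4 + 0 = 4)
((u(O(5)) + G)*(-2*h(4)))*k = (((-6 + (2*5)/3) - 81)*(-2*4))*4 = (((-6 + (⅓)*10) - 81)*(-8))*4 = (((-6 + 10/3) - 81)*(-8))*4 = ((-8/3 - 81)*(-8))*4 = -251/3*(-8)*4 = (2008/3)*4 = 8032/3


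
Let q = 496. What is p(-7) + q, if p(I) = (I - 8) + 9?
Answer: 490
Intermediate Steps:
p(I) = 1 + I (p(I) = (-8 + I) + 9 = 1 + I)
p(-7) + q = (1 - 7) + 496 = -6 + 496 = 490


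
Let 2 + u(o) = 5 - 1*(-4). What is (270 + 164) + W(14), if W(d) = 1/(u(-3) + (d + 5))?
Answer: 11285/26 ≈ 434.04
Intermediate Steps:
u(o) = 7 (u(o) = -2 + (5 - 1*(-4)) = -2 + (5 + 4) = -2 + 9 = 7)
W(d) = 1/(12 + d) (W(d) = 1/(7 + (d + 5)) = 1/(7 + (5 + d)) = 1/(12 + d))
(270 + 164) + W(14) = (270 + 164) + 1/(12 + 14) = 434 + 1/26 = 11285/26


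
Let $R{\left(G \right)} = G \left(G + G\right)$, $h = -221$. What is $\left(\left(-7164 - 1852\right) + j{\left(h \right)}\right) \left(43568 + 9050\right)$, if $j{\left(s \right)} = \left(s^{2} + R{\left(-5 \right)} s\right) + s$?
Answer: $1502454372$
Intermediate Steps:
$R{\left(G \right)} = 2 G^{2}$ ($R{\left(G \right)} = G 2 G = 2 G^{2}$)
$j{\left(s \right)} = s^{2} + 51 s$ ($j{\left(s \right)} = \left(s^{2} + 2 \left(-5\right)^{2} s\right) + s = \left(s^{2} + 2 \cdot 25 s\right) + s = \left(s^{2} + 50 s\right) + s = s^{2} + 51 s$)
$\left(\left(-7164 - 1852\right) + j{\left(h \right)}\right) \left(43568 + 9050\right) = \left(\left(-7164 - 1852\right) - 221 \left(51 - 221\right)\right) \left(43568 + 9050\right) = \left(\left(-7164 - 1852\right) - -37570\right) 52618 = \left(-9016 + 37570\right) 52618 = 28554 \cdot 52618 = 1502454372$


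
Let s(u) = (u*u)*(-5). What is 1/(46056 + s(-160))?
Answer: -1/81944 ≈ -1.2203e-5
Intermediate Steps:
s(u) = -5*u**2 (s(u) = u**2*(-5) = -5*u**2)
1/(46056 + s(-160)) = 1/(46056 - 5*(-160)**2) = 1/(46056 - 5*25600) = 1/(46056 - 128000) = 1/(-81944) = -1/81944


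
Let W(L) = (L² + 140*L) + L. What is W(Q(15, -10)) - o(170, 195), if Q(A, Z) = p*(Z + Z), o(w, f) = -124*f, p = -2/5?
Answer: 25372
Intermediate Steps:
p = -⅖ (p = -2*⅕ = -⅖ ≈ -0.40000)
Q(A, Z) = -4*Z/5 (Q(A, Z) = -2*(Z + Z)/5 = -4*Z/5)
W(L) = L² + 141*L
W(Q(15, -10)) - o(170, 195) = (-⅘*(-10))*(141 - ⅘*(-10)) - (-124)*195 = 8*(141 + 8) - 1*(-24180) = 8*149 + 24180 = 1192 + 24180 = 25372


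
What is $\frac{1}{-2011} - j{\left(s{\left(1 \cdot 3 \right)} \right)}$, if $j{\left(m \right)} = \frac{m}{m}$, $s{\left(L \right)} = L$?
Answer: $- \frac{2012}{2011} \approx -1.0005$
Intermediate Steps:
$j{\left(m \right)} = 1$
$\frac{1}{-2011} - j{\left(s{\left(1 \cdot 3 \right)} \right)} = \frac{1}{-2011} - 1 = - \frac{1}{2011} - 1 = - \frac{2012}{2011}$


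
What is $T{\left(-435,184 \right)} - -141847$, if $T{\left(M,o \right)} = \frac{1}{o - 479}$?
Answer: $\frac{41844864}{295} \approx 1.4185 \cdot 10^{5}$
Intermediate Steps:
$T{\left(M,o \right)} = \frac{1}{-479 + o}$
$T{\left(-435,184 \right)} - -141847 = \frac{1}{-479 + 184} - -141847 = \frac{1}{-295} + 141847 = - \frac{1}{295} + 141847 = \frac{41844864}{295}$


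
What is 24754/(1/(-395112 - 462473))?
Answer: -21228659090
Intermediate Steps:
24754/(1/(-395112 - 462473)) = 24754/(1/(-857585)) = 24754/(-1/857585) = 24754*(-857585) = -21228659090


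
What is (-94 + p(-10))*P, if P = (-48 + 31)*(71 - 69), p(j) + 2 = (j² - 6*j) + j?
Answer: -1836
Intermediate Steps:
p(j) = -2 + j² - 5*j (p(j) = -2 + ((j² - 6*j) + j) = -2 + (j² - 5*j) = -2 + j² - 5*j)
P = -34 (P = -17*2 = -34)
(-94 + p(-10))*P = (-94 + (-2 + (-10)² - 5*(-10)))*(-34) = (-94 + (-2 + 100 + 50))*(-34) = (-94 + 148)*(-34) = 54*(-34) = -1836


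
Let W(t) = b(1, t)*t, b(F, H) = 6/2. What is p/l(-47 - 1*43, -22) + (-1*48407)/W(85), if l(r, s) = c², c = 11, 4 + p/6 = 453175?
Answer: 687494383/30855 ≈ 22281.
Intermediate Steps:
p = 2719026 (p = -24 + 6*453175 = -24 + 2719050 = 2719026)
b(F, H) = 3 (b(F, H) = 6*(½) = 3)
W(t) = 3*t
l(r, s) = 121 (l(r, s) = 11² = 121)
p/l(-47 - 1*43, -22) + (-1*48407)/W(85) = 2719026/121 + (-1*48407)/((3*85)) = 2719026*(1/121) - 48407/255 = 2719026/121 - 48407*1/255 = 2719026/121 - 48407/255 = 687494383/30855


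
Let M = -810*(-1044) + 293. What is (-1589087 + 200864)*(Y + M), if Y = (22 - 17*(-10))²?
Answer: -1225519099731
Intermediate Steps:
M = 845933 (M = 845640 + 293 = 845933)
Y = 36864 (Y = (22 + 170)² = 192² = 36864)
(-1589087 + 200864)*(Y + M) = (-1589087 + 200864)*(36864 + 845933) = -1388223*882797 = -1225519099731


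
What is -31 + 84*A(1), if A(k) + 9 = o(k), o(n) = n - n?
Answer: -787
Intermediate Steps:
o(n) = 0
A(k) = -9 (A(k) = -9 + 0 = -9)
-31 + 84*A(1) = -31 + 84*(-9) = -31 - 756 = -787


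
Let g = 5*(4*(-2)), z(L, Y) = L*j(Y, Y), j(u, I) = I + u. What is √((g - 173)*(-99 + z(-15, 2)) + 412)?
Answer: √34279 ≈ 185.15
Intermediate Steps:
z(L, Y) = 2*L*Y (z(L, Y) = L*(Y + Y) = L*(2*Y) = 2*L*Y)
g = -40 (g = 5*(-8) = -40)
√((g - 173)*(-99 + z(-15, 2)) + 412) = √((-40 - 173)*(-99 + 2*(-15)*2) + 412) = √(-213*(-99 - 60) + 412) = √(-213*(-159) + 412) = √(33867 + 412) = √34279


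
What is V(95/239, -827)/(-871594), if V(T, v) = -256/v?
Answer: -128/360404119 ≈ -3.5516e-7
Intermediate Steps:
V(95/239, -827)/(-871594) = -256/(-827)/(-871594) = -256*(-1/827)*(-1/871594) = (256/827)*(-1/871594) = -128/360404119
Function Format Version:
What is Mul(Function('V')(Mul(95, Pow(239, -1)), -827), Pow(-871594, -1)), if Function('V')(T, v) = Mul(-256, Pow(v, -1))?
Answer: Rational(-128, 360404119) ≈ -3.5516e-7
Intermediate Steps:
Mul(Function('V')(Mul(95, Pow(239, -1)), -827), Pow(-871594, -1)) = Mul(Mul(-256, Pow(-827, -1)), Pow(-871594, -1)) = Mul(Mul(-256, Rational(-1, 827)), Rational(-1, 871594)) = Mul(Rational(256, 827), Rational(-1, 871594)) = Rational(-128, 360404119)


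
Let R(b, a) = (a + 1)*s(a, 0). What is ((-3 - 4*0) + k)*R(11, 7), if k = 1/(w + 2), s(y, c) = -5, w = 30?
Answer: 475/4 ≈ 118.75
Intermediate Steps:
k = 1/32 (k = 1/(30 + 2) = 1/32 ≈ 0.031250)
R(b, a) = -5 - 5*a (R(b, a) = (a + 1)*(-5) = (1 + a)*(-5) = -5 - 5*a)
((-3 - 4*0) + k)*R(11, 7) = ((-3 - 4*0) + 1/32)*(-5 - 5*7) = ((-3 + 0) + 1/32)*(-5 - 35) = (-3 + 1/32)*(-40) = -95/32*(-40) = 475/4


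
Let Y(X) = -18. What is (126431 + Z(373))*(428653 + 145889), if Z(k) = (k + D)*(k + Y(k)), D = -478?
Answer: 51223866552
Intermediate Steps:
Z(k) = (-478 + k)*(-18 + k) (Z(k) = (k - 478)*(k - 18) = (-478 + k)*(-18 + k))
(126431 + Z(373))*(428653 + 145889) = (126431 + (8604 + 373² - 496*373))*(428653 + 145889) = (126431 + (8604 + 139129 - 185008))*574542 = (126431 - 37275)*574542 = 89156*574542 = 51223866552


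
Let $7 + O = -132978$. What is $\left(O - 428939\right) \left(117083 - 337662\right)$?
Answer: $123948633996$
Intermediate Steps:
$O = -132985$ ($O = -7 - 132978 = -132985$)
$\left(O - 428939\right) \left(117083 - 337662\right) = \left(-132985 - 428939\right) \left(117083 - 337662\right) = \left(-561924\right) \left(-220579\right) = 123948633996$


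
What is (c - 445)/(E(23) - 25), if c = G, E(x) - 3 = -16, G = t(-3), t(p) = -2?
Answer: 447/38 ≈ 11.763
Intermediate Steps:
G = -2
E(x) = -13 (E(x) = 3 - 16 = -13)
c = -2
(c - 445)/(E(23) - 25) = (-2 - 445)/(-13 - 25) = -447/(-38) = -447*(-1/38) = 447/38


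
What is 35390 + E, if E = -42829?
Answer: -7439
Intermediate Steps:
35390 + E = 35390 - 42829 = -7439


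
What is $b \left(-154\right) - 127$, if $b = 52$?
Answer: $-8135$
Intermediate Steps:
$b \left(-154\right) - 127 = 52 \left(-154\right) - 127 = -8008 - 127 = -8135$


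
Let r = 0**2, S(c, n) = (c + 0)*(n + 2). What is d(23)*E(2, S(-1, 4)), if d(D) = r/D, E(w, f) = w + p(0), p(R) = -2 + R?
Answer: 0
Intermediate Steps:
S(c, n) = c*(2 + n)
E(w, f) = -2 + w (E(w, f) = w + (-2 + 0) = w - 2 = -2 + w)
r = 0
d(D) = 0 (d(D) = 0/D = 0)
d(23)*E(2, S(-1, 4)) = 0*(-2 + 2) = 0*0 = 0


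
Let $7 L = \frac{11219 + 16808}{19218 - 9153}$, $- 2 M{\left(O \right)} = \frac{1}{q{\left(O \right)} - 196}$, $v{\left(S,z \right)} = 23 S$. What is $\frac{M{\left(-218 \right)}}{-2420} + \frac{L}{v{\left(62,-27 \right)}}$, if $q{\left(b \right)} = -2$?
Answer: $\frac{81085957}{291761482320} \approx 0.00027792$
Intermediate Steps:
$M{\left(O \right)} = \frac{1}{396}$ ($M{\left(O \right)} = - \frac{1}{2 \left(-2 - 196\right)} = - \frac{1}{2 \left(-198\right)} = \left(- \frac{1}{2}\right) \left(- \frac{1}{198}\right) = \frac{1}{396}$)
$L = \frac{28027}{70455}$ ($L = \frac{\left(11219 + 16808\right) \frac{1}{19218 - 9153}}{7} = \frac{28027 \cdot \frac{1}{10065}}{7} = \frac{1}{7} \cdot \frac{28027}{10065} = \frac{28027}{70455} \approx 0.3978$)
$\frac{M{\left(-218 \right)}}{-2420} + \frac{L}{v{\left(62,-27 \right)}} = \frac{1}{396 \left(-2420\right)} + \frac{28027}{70455 \cdot 23 \cdot 62} = \frac{1}{396} \left(- \frac{1}{2420}\right) + \frac{28027}{70455 \cdot 1426} = - \frac{1}{958320} + \frac{28027}{70455} \cdot \frac{1}{1426} = - \frac{1}{958320} + \frac{28027}{100468830} = \frac{81085957}{291761482320}$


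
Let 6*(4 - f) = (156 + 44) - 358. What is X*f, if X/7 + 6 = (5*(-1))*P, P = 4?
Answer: -16562/3 ≈ -5520.7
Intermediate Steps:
f = 91/3 (f = 4 - ((156 + 44) - 358)/6 = 4 - (200 - 358)/6 = 4 - ⅙*(-158) = 4 + 79/3 = 91/3 ≈ 30.333)
X = -182 (X = -42 + 7*((5*(-1))*4) = -42 + 7*(-5*4) = -42 + 7*(-20) = -42 - 140 = -182)
X*f = -182*91/3 = -16562/3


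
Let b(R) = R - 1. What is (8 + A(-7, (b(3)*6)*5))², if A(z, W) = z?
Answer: 1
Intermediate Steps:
b(R) = -1 + R
(8 + A(-7, (b(3)*6)*5))² = (8 - 7)² = 1² = 1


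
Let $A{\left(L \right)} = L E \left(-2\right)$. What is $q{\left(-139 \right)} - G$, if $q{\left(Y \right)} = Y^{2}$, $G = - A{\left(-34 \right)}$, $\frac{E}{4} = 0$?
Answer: $19321$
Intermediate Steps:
$E = 0$ ($E = 4 \cdot 0 = 0$)
$A{\left(L \right)} = 0$ ($A{\left(L \right)} = L 0 \left(-2\right) = 0 \left(-2\right) = 0$)
$G = 0$ ($G = \left(-1\right) 0 = 0$)
$q{\left(-139 \right)} - G = \left(-139\right)^{2} - 0 = 19321 + 0 = 19321$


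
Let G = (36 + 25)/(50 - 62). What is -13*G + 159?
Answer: 2701/12 ≈ 225.08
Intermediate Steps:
G = -61/12 (G = 61/(-12) = 61*(-1/12) = -61/12 ≈ -5.0833)
-13*G + 159 = -13*(-61/12) + 159 = 793/12 + 159 = 2701/12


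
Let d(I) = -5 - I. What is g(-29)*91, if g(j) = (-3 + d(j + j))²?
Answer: 227500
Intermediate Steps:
g(j) = (-8 - 2*j)² (g(j) = (-3 + (-5 - (j + j)))² = (-3 + (-5 - 2*j))² = (-8 - 2*j)²)
g(-29)*91 = (4*(4 - 29)²)*91 = (4*(-25)²)*91 = (4*625)*91 = 2500*91 = 227500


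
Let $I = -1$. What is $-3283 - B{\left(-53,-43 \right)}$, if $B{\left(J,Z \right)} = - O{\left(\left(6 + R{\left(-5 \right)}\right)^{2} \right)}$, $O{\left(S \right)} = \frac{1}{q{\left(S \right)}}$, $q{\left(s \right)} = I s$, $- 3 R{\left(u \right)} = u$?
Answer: $- \frac{1736716}{529} \approx -3283.0$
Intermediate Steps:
$R{\left(u \right)} = - \frac{u}{3}$
$q{\left(s \right)} = - s$
$O{\left(S \right)} = - \frac{1}{S}$ ($O{\left(S \right)} = \frac{1}{\left(-1\right) S} = - \frac{1}{S}$)
$B{\left(J,Z \right)} = \frac{9}{529}$ ($B{\left(J,Z \right)} = - \frac{-1}{\left(6 - - \frac{5}{3}\right)^{2}} = - \frac{-1}{\left(6 + \frac{5}{3}\right)^{2}} = - \frac{-1}{\left(\frac{23}{3}\right)^{2}} = - \frac{-1}{\frac{529}{9}} = - \frac{\left(-1\right) 9}{529} = \left(-1\right) \left(- \frac{9}{529}\right) = \frac{9}{529}$)
$-3283 - B{\left(-53,-43 \right)} = -3283 - \frac{9}{529} = - \frac{1736716}{529}$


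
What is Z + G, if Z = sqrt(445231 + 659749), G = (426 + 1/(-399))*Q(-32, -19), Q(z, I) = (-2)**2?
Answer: 679892/399 + 2*sqrt(276245) ≈ 2755.2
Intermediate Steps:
Q(z, I) = 4
G = 679892/399 (G = (426 + 1/(-399))*4 = (426 - 1/399)*4 = (169973/399)*4 = 679892/399 ≈ 1704.0)
Z = 2*sqrt(276245) (Z = sqrt(1104980) = 2*sqrt(276245) ≈ 1051.2)
Z + G = 2*sqrt(276245) + 679892/399 = 679892/399 + 2*sqrt(276245)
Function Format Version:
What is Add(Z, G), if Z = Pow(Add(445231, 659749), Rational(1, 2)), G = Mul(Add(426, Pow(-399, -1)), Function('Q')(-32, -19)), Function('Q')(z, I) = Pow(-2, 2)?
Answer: Add(Rational(679892, 399), Mul(2, Pow(276245, Rational(1, 2)))) ≈ 2755.2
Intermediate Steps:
Function('Q')(z, I) = 4
G = Rational(679892, 399) (G = Mul(Add(426, Pow(-399, -1)), 4) = Mul(Add(426, Rational(-1, 399)), 4) = Mul(Rational(169973, 399), 4) = Rational(679892, 399) ≈ 1704.0)
Z = Mul(2, Pow(276245, Rational(1, 2))) (Z = Pow(1104980, Rational(1, 2)) = Mul(2, Pow(276245, Rational(1, 2))) ≈ 1051.2)
Add(Z, G) = Add(Mul(2, Pow(276245, Rational(1, 2))), Rational(679892, 399)) = Add(Rational(679892, 399), Mul(2, Pow(276245, Rational(1, 2))))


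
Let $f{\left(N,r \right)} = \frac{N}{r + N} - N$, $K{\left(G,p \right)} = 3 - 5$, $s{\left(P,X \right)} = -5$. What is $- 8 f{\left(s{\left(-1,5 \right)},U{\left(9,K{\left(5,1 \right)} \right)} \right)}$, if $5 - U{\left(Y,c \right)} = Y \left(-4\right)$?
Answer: $- \frac{350}{9} \approx -38.889$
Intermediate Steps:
$K{\left(G,p \right)} = -2$
$U{\left(Y,c \right)} = 5 + 4 Y$ ($U{\left(Y,c \right)} = 5 - Y \left(-4\right) = 5 - - 4 Y = 5 + 4 Y$)
$f{\left(N,r \right)} = - N + \frac{N}{N + r}$ ($f{\left(N,r \right)} = \frac{N}{N + r} - N = - N + \frac{N}{N + r}$)
$- 8 f{\left(s{\left(-1,5 \right)},U{\left(9,K{\left(5,1 \right)} \right)} \right)} = - 8 \left(- \frac{5 \left(1 - -5 - \left(5 + 4 \cdot 9\right)\right)}{-5 + \left(5 + 4 \cdot 9\right)}\right) = - 8 \left(- \frac{5 \left(1 + 5 - \left(5 + 36\right)\right)}{-5 + \left(5 + 36\right)}\right) = - 8 \left(- \frac{5 \left(1 + 5 - 41\right)}{-5 + 41}\right) = - 8 \left(- \frac{5 \left(1 + 5 - 41\right)}{36}\right) = - 8 \left(\left(-5\right) \frac{1}{36} \left(-35\right)\right) = \left(-8\right) \frac{175}{36} = - \frac{350}{9}$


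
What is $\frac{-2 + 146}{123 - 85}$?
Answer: $\frac{72}{19} \approx 3.7895$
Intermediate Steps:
$\frac{-2 + 146}{123 - 85} = \frac{144}{38} = 144 \cdot \frac{1}{38} = \frac{72}{19}$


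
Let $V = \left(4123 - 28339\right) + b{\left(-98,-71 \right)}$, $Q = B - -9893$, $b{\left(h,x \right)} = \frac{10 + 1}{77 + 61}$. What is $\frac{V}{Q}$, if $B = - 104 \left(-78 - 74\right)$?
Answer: $- \frac{3341797}{3546738} \approx -0.94222$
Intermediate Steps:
$b{\left(h,x \right)} = \frac{11}{138}$
$B = 15808$ ($B = \left(-104\right) \left(-152\right) = 15808$)
$Q = 25701$ ($Q = 15808 - -9893 = 15808 + 9893 = 25701$)
$V = - \frac{3341797}{138}$ ($V = \left(4123 - 28339\right) + \frac{11}{138} = -24216 + \frac{11}{138} = - \frac{3341797}{138} \approx -24216.0$)
$\frac{V}{Q} = - \frac{3341797}{138 \cdot 25701} = \left(- \frac{3341797}{138}\right) \frac{1}{25701} = - \frac{3341797}{3546738}$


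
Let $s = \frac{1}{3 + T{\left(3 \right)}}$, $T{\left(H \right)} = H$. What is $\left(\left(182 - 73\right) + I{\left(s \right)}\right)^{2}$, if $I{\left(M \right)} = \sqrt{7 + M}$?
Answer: $\frac{\left(654 + \sqrt{258}\right)^{2}}{36} \approx 12472.0$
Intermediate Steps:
$s = \frac{1}{6}$ ($s = \frac{1}{3 + 3} = \frac{1}{6} \approx 0.16667$)
$\left(\left(182 - 73\right) + I{\left(s \right)}\right)^{2} = \left(\left(182 - 73\right) + \sqrt{7 + \frac{1}{6}}\right)^{2} = \left(\left(182 - 73\right) + \sqrt{\frac{43}{6}}\right)^{2} = \left(109 + \frac{\sqrt{258}}{6}\right)^{2}$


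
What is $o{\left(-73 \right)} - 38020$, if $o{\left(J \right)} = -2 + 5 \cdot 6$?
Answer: $-37992$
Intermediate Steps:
$o{\left(J \right)} = 28$ ($o{\left(J \right)} = -2 + 30 = 28$)
$o{\left(-73 \right)} - 38020 = 28 - 38020 = -37992$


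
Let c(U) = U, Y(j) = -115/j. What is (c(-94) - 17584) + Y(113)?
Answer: -1997729/113 ≈ -17679.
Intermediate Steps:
(c(-94) - 17584) + Y(113) = (-94 - 17584) - 115/113 = -17678 - 115*1/113 = -17678 - 115/113 = -1997729/113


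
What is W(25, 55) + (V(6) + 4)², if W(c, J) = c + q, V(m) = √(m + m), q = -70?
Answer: -17 + 16*√3 ≈ 10.713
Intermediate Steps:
V(m) = √2*√m (V(m) = √(2*m) = √2*√m)
W(c, J) = -70 + c (W(c, J) = c - 70 = -70 + c)
W(25, 55) + (V(6) + 4)² = (-70 + 25) + (√2*√6 + 4)² = -45 + (2*√3 + 4)² = -45 + (4 + 2*√3)²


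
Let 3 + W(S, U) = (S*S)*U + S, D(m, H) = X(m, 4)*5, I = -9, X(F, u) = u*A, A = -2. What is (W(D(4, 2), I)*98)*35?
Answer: -49539490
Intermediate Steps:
X(F, u) = -2*u (X(F, u) = u*(-2) = -2*u)
D(m, H) = -40 (D(m, H) = -2*4*5 = -8*5 = -40)
W(S, U) = -3 + S + U*S² (W(S, U) = -3 + ((S*S)*U + S) = -3 + (S²*U + S) = -3 + (U*S² + S) = -3 + (S + U*S²) = -3 + S + U*S²)
(W(D(4, 2), I)*98)*35 = ((-3 - 40 - 9*(-40)²)*98)*35 = ((-3 - 40 - 9*1600)*98)*35 = ((-3 - 40 - 14400)*98)*35 = -14443*98*35 = -1415414*35 = -49539490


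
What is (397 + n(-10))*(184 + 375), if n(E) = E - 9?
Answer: 211302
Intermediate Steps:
n(E) = -9 + E
(397 + n(-10))*(184 + 375) = (397 + (-9 - 10))*(184 + 375) = (397 - 19)*559 = 378*559 = 211302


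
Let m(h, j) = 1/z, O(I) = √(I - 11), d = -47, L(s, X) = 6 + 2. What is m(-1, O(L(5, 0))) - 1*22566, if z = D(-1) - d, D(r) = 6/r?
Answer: -925205/41 ≈ -22566.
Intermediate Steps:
L(s, X) = 8
O(I) = √(-11 + I)
z = 41 (z = 6/(-1) - 1*(-47) = 6*(-1) + 47 = -6 + 47 = 41)
m(h, j) = 1/41
m(-1, O(L(5, 0))) - 1*22566 = 1/41 - 1*22566 = 1/41 - 22566 = -925205/41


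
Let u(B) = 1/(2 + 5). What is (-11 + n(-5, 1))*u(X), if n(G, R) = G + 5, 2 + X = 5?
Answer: -11/7 ≈ -1.5714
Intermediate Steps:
X = 3 (X = -2 + 5 = 3)
u(B) = ⅐ (u(B) = 1/7 = ⅐)
n(G, R) = 5 + G
(-11 + n(-5, 1))*u(X) = (-11 + (5 - 5))*(⅐) = (-11 + 0)*(⅐) = -11*⅐ = -11/7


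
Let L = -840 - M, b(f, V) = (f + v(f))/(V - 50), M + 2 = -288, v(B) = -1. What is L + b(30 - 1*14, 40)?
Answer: -1103/2 ≈ -551.50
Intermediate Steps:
M = -290 (M = -2 - 288 = -290)
b(f, V) = (-1 + f)/(-50 + V) (b(f, V) = (f - 1)/(V - 50) = (-1 + f)/(-50 + V))
L = -550 (L = -840 - 1*(-290) = -840 + 290 = -550)
L + b(30 - 1*14, 40) = -550 + (-1 + (30 - 1*14))/(-50 + 40) = -550 + (-1 + (30 - 14))/(-10) = -550 - (-1 + 16)/10 = -550 - 1/10*15 = -550 - 3/2 = -1103/2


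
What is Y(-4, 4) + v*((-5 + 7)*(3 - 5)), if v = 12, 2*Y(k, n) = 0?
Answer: -48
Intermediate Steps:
Y(k, n) = 0 (Y(k, n) = (½)*0 = 0)
Y(-4, 4) + v*((-5 + 7)*(3 - 5)) = 0 + 12*((-5 + 7)*(3 - 5)) = 0 + 12*(2*(-2)) = 0 + 12*(-4) = 0 - 48 = -48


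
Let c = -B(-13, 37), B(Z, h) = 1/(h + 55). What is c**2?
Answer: 1/8464 ≈ 0.00011815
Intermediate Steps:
B(Z, h) = 1/(55 + h)
c = -1/92 (c = -1/(55 + 37) = -1/92 ≈ -0.010870)
c**2 = (-1/92)**2 = 1/8464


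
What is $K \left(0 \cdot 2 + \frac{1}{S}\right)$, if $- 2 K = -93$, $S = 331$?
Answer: $\frac{93}{662} \approx 0.14048$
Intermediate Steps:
$K = \frac{93}{2}$ ($K = \left(- \frac{1}{2}\right) \left(-93\right) = \frac{93}{2} \approx 46.5$)
$K \left(0 \cdot 2 + \frac{1}{S}\right) = \frac{93 \left(0 \cdot 2 + \frac{1}{331}\right)}{2} = \frac{93 \left(0 + \frac{1}{331}\right)}{2} = \frac{93}{2} \cdot \frac{1}{331} = \frac{93}{662}$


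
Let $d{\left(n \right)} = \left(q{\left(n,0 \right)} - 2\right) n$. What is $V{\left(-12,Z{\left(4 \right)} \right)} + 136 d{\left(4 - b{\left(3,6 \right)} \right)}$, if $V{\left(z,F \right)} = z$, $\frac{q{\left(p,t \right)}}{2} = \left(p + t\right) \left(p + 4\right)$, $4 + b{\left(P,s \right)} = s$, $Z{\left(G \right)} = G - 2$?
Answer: $5972$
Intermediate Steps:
$Z{\left(G \right)} = -2 + G$
$b{\left(P,s \right)} = -4 + s$
$q{\left(p,t \right)} = 2 \left(4 + p\right) \left(p + t\right)$ ($q{\left(p,t \right)} = 2 \left(p + t\right) \left(p + 4\right) = 2 \left(p + t\right) \left(4 + p\right) = 2 \left(4 + p\right) \left(p + t\right)$)
$d{\left(n \right)} = n \left(-2 + 2 n^{2} + 8 n\right)$ ($d{\left(n \right)} = \left(\left(2 n^{2} + 8 n + 8 \cdot 0 + 2 n 0\right) - 2\right) n = \left(\left(2 n^{2} + 8 n + 0 + 0\right) - 2\right) n = \left(\left(2 n^{2} + 8 n\right) - 2\right) n = \left(-2 + 2 n^{2} + 8 n\right) n = n \left(-2 + 2 n^{2} + 8 n\right)$)
$V{\left(-12,Z{\left(4 \right)} \right)} + 136 d{\left(4 - b{\left(3,6 \right)} \right)} = -12 + 136 \cdot 2 \left(4 - \left(-4 + 6\right)\right) \left(-1 + \left(4 - \left(-4 + 6\right)\right)^{2} + 4 \left(4 - \left(-4 + 6\right)\right)\right) = -12 + 136 \cdot 2 \left(4 - 2\right) \left(-1 + \left(4 - 2\right)^{2} + 4 \left(4 - 2\right)\right) = -12 + 136 \cdot 2 \cdot 2 \left(-1 + 2^{2} + 4 \cdot 2\right) = -12 + 136 \cdot 2 \cdot 2 \left(-1 + 4 + 8\right) = -12 + 136 \cdot 2 \cdot 2 \cdot 11 = -12 + 136 \cdot 44 = -12 + 5984 = 5972$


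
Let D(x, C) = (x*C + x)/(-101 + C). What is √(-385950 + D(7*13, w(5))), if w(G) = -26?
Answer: 5*I*√248987945/127 ≈ 621.23*I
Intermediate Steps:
D(x, C) = (x + C*x)/(-101 + C) (D(x, C) = (C*x + x)/(-101 + C) = (x + C*x)/(-101 + C))
√(-385950 + D(7*13, w(5))) = √(-385950 + (7*13)*(1 - 26)/(-101 - 26)) = √(-385950 + 91*(-25)/(-127)) = √(-385950 + 91*(-1/127)*(-25)) = √(-385950 + 2275/127) = √(-49013375/127) = 5*I*√248987945/127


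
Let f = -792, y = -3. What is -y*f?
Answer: -2376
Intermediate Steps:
-y*f = -(-3)*(-792) = -1*2376 = -2376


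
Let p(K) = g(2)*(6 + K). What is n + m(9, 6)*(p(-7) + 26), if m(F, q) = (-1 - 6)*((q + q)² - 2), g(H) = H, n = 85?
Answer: -23771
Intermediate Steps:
m(F, q) = 14 - 28*q² (m(F, q) = -7*((2*q)² - 2) = -7*(4*q² - 2) = -7*(-2 + 4*q²) = 14 - 28*q²)
p(K) = 12 + 2*K (p(K) = 2*(6 + K) = 12 + 2*K)
n + m(9, 6)*(p(-7) + 26) = 85 + (14 - 28*6²)*((12 + 2*(-7)) + 26) = 85 + (14 - 28*36)*((12 - 14) + 26) = 85 + (14 - 1008)*(-2 + 26) = 85 - 994*24 = 85 - 23856 = -23771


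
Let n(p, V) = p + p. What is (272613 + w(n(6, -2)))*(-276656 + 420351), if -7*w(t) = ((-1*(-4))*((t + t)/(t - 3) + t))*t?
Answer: 274110713965/7 ≈ 3.9159e+10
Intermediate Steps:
n(p, V) = 2*p
w(t) = -t*(4*t + 8*t/(-3 + t))/7 (w(t) = -(-1*(-4))*((t + t)/(t - 3) + t)*t/7 = -4*((2*t)/(-3 + t) + t)*t/7 = -4*(2*t/(-3 + t) + t)*t/7 = -4*(t + 2*t/(-3 + t))*t/7 = -(4*t + 8*t/(-3 + t))*t/7 = -t*(4*t + 8*t/(-3 + t))/7)
(272613 + w(n(6, -2)))*(-276656 + 420351) = (272613 + 4*(2*6)**2*(1 - 2*6)/(7*(-3 + 2*6)))*(-276656 + 420351) = (272613 + (4/7)*12**2*(1 - 1*12)/(-3 + 12))*143695 = (272613 + (4/7)*144*(1 - 12)/9)*143695 = (272613 + (4/7)*144*(1/9)*(-11))*143695 = (272613 - 704/7)*143695 = (1907587/7)*143695 = 274110713965/7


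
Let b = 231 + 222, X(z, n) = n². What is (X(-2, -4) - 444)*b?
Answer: -193884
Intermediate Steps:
b = 453
(X(-2, -4) - 444)*b = ((-4)² - 444)*453 = (16 - 444)*453 = -428*453 = -193884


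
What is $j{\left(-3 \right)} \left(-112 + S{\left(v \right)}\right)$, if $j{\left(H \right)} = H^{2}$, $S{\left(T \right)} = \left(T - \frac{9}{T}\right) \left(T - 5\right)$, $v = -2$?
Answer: $- \frac{2331}{2} \approx -1165.5$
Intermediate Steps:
$S{\left(T \right)} = \left(-5 + T\right) \left(T - \frac{9}{T}\right)$ ($S{\left(T \right)} = \left(T - \frac{9}{T}\right) \left(-5 + T\right) = \left(-5 + T\right) \left(T - \frac{9}{T}\right)$)
$j{\left(-3 \right)} \left(-112 + S{\left(v \right)}\right) = \left(-3\right)^{2} \left(-112 + \left(-9 + \left(-2\right)^{2} - -10 + \frac{45}{-2}\right)\right) = 9 \left(-112 + \left(-9 + 4 + 10 + 45 \left(- \frac{1}{2}\right)\right)\right) = 9 \left(-112 + \left(-9 + 4 + 10 - \frac{45}{2}\right)\right) = 9 \left(-112 - \frac{35}{2}\right) = 9 \left(- \frac{259}{2}\right) = - \frac{2331}{2}$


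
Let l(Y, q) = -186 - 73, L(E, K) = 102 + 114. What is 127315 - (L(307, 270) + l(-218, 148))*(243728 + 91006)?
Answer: 14520877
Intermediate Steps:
L(E, K) = 216
l(Y, q) = -259
127315 - (L(307, 270) + l(-218, 148))*(243728 + 91006) = 127315 - (216 - 259)*(243728 + 91006) = 127315 - (-43)*334734 = 127315 - 1*(-14393562) = 127315 + 14393562 = 14520877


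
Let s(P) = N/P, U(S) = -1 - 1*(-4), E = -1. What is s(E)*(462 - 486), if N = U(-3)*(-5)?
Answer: -360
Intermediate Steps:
U(S) = 3 (U(S) = -1 + 4 = 3)
N = -15 (N = 3*(-5) = -15)
s(P) = -15/P
s(E)*(462 - 486) = (-15/(-1))*(462 - 486) = -15*(-1)*(-24) = 15*(-24) = -360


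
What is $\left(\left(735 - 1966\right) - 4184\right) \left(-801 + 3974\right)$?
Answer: $-17181795$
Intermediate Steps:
$\left(\left(735 - 1966\right) - 4184\right) \left(-801 + 3974\right) = \left(-1231 - 4184\right) 3173 = \left(-5415\right) 3173 = -17181795$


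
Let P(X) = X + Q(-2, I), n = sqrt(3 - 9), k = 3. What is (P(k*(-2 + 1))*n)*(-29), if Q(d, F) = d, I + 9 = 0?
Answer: 145*I*sqrt(6) ≈ 355.18*I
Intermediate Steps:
I = -9 (I = -9 + 0 = -9)
n = I*sqrt(6) (n = sqrt(-6) = I*sqrt(6) ≈ 2.4495*I)
P(X) = -2 + X (P(X) = X - 2 = -2 + X)
(P(k*(-2 + 1))*n)*(-29) = ((-2 + 3*(-2 + 1))*(I*sqrt(6)))*(-29) = ((-2 + 3*(-1))*(I*sqrt(6)))*(-29) = ((-2 - 3)*(I*sqrt(6)))*(-29) = -5*I*sqrt(6)*(-29) = 145*I*sqrt(6)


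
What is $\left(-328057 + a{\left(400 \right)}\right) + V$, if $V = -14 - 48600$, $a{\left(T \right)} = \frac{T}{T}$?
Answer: $-376670$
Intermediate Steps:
$a{\left(T \right)} = 1$
$V = -48614$ ($V = -14 - 48600 = -48614$)
$\left(-328057 + a{\left(400 \right)}\right) + V = \left(-328057 + 1\right) - 48614 = -328056 - 48614 = -376670$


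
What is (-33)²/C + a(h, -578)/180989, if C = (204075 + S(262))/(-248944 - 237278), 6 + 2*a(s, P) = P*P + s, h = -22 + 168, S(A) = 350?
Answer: -95798745874062/36998676325 ≈ -2589.2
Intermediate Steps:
h = 146
a(s, P) = -3 + s/2 + P²/2 (a(s, P) = -3 + (P*P + s)/2 = -3 + (P² + s)/2 = -3 + (s + P²)/2 = -3 + (s/2 + P²/2) = -3 + s/2 + P²/2)
C = -204425/486222 (C = (204075 + 350)/(-248944 - 237278) = 204425/(-486222) = 204425*(-1/486222) = -204425/486222 ≈ -0.42044)
(-33)²/C + a(h, -578)/180989 = (-33)²/(-204425/486222) + (-3 + (½)*146 + (½)*(-578)²)/180989 = 1089*(-486222/204425) + (-3 + 73 + (½)*334084)*(1/180989) = -529495758/204425 + (-3 + 73 + 167042)*(1/180989) = -529495758/204425 + 167112*(1/180989) = -529495758/204425 + 167112/180989 = -95798745874062/36998676325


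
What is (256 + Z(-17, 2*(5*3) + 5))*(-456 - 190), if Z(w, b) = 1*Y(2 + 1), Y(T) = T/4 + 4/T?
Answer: -1000331/6 ≈ -1.6672e+5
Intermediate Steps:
Y(T) = 4/T + T/4 (Y(T) = T*(¼) + 4/T = T/4 + 4/T = 4/T + T/4)
Z(w, b) = 25/12 (Z(w, b) = 1*(4/(2 + 1) + (2 + 1)/4) = 1*(4/3 + (¼)*3) = 1*(4*(⅓) + ¾) = 1*(4/3 + ¾) = 1*(25/12) = 25/12)
(256 + Z(-17, 2*(5*3) + 5))*(-456 - 190) = (256 + 25/12)*(-456 - 190) = (3097/12)*(-646) = -1000331/6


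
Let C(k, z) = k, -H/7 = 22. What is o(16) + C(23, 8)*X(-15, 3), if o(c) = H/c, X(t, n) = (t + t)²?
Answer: 165523/8 ≈ 20690.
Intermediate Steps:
H = -154 (H = -7*22 = -154)
X(t, n) = 4*t² (X(t, n) = (2*t)² = 4*t²)
o(c) = -154/c
o(16) + C(23, 8)*X(-15, 3) = -154/16 + 23*(4*(-15)²) = -154*1/16 + 23*(4*225) = -77/8 + 23*900 = -77/8 + 20700 = 165523/8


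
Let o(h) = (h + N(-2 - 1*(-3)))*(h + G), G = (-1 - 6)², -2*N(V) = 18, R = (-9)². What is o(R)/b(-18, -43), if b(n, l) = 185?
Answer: 1872/37 ≈ 50.595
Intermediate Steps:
R = 81
N(V) = -9 (N(V) = -½*18 = -9)
G = 49 (G = (-7)² = 49)
o(h) = (-9 + h)*(49 + h) (o(h) = (h - 9)*(h + 49) = (-9 + h)*(49 + h))
o(R)/b(-18, -43) = (-441 + 81² + 40*81)/185 = (-441 + 6561 + 3240)*(1/185) = 9360*(1/185) = 1872/37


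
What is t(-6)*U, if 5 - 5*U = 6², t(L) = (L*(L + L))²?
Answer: -160704/5 ≈ -32141.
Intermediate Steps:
t(L) = 4*L⁴ (t(L) = (L*(2*L))² = (2*L²)² = 4*L⁴)
U = -31/5 (U = 1 - ⅕*6² = 1 - ⅕*36 = 1 - 36/5 = -31/5 ≈ -6.2000)
t(-6)*U = (4*(-6)⁴)*(-31/5) = (4*1296)*(-31/5) = 5184*(-31/5) = -160704/5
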